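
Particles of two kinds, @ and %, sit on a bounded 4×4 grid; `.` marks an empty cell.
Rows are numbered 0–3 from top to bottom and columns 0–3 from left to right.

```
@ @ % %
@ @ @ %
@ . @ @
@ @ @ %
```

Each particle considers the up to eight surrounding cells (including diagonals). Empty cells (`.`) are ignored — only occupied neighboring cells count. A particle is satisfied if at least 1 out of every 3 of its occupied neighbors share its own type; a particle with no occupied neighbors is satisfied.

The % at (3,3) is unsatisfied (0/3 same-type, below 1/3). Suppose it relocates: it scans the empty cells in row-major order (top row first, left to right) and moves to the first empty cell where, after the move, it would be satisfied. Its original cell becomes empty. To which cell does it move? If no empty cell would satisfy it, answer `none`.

none

Vacating (3,3). Empty cells in order:
  (2,1): 0/8 same-type → still unsatisfied.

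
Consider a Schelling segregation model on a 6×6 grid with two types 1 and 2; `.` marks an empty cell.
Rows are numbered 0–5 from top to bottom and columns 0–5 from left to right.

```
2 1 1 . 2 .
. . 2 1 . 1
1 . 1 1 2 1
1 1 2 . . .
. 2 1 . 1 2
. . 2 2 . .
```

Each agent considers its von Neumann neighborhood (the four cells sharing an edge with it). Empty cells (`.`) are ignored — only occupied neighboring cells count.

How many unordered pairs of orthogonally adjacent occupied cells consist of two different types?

Scan each occupied cell's neighbors to the right and below so each pair is counted once.
From row 0: 2 unlike of 3 pairs (running 2/3).
From row 1: 2 unlike of 4 pairs (running 4/7).
From row 2: 3 unlike of 5 pairs (running 7/12).
From row 3: 3 unlike of 4 pairs (running 10/16).
From row 4: 3 unlike of 3 pairs (running 13/19).
From row 5: 0 unlike of 1 pairs (running 13/20).
Total adjacent occupied pairs: 20; unlike-type pairs: 13.

13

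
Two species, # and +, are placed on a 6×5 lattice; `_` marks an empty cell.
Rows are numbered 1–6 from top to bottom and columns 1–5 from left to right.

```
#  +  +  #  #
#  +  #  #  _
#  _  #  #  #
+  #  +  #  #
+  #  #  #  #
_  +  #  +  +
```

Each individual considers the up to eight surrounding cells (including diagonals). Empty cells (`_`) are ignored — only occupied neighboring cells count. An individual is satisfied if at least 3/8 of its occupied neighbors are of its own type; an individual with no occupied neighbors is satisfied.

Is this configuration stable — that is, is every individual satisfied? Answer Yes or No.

(1,1)# 1/3 unhappy
(1,2)+ 2/5 ok
(1,3)+ 2/5 ok
(1,4)# 3/4 ok
(1,5)# 2/2 ok
(2,1)# 2/4 ok
(2,2)+ 2/7 unhappy
(2,3)# 4/7 ok
(2,4)# 6/7 ok
(3,1)# 2/4 ok
(3,3)# 5/7 ok
(3,4)# 6/7 ok
(3,5)# 4/4 ok
(4,1)+ 1/4 unhappy
(4,2)# 4/7 ok
(4,3)+ 0/7 unhappy
(4,4)# 7/8 ok
(4,5)# 5/5 ok
(5,1)+ 2/4 ok
(5,2)# 3/7 ok
(5,3)# 5/8 ok
(5,4)# 5/8 ok
(5,5)# 3/5 ok
(6,2)+ 1/4 unhappy
(6,3)# 3/5 ok
(6,4)+ 1/5 unhappy
(6,5)+ 1/3 unhappy
For instance (1,1) has only 1/3 same-type neighbors, below 3/8.

No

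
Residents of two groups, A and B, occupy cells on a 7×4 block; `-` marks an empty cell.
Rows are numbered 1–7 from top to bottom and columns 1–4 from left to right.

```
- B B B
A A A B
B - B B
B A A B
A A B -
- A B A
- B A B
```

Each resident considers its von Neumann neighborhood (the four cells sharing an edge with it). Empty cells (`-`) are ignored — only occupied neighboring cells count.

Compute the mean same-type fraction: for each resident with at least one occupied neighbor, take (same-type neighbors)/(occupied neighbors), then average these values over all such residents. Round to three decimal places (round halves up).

0.435

(1,2)B 1/2
(1,3)B 2/3
(1,4)B 2/2
(2,1)A 1/2
(2,2)A 2/3
(2,3)A 1/4
(2,4)B 2/3
(3,1)B 1/2
(3,3)B 1/3
(3,4)B 3/3
(4,1)B 1/3
(4,2)A 2/3
(4,3)A 1/4
(4,4)B 1/2
(5,1)A 1/2
(5,2)A 3/4
(5,3)B 1/3
(6,2)A 1/3
(6,3)B 1/4
(6,4)A 0/2
(7,2)B 0/2
(7,3)A 0/3
(7,4)B 0/2
Sum over 23 residents: 1/2 + 2/3 + 2/2 + 1/2 + 2/3 + 1/4 + 2/3 + 1/2 + 1/3 + 3/3 + 1/3 + 2/3 + 1/4 + 1/2 + 1/2 + 3/4 + 1/3 + 1/3 + 1/4 + 0/2 + 0/2 + 0/3 + 0/2 = 10; mean = 10 ÷ 23 = 10/23 = 0.434782… → 0.435.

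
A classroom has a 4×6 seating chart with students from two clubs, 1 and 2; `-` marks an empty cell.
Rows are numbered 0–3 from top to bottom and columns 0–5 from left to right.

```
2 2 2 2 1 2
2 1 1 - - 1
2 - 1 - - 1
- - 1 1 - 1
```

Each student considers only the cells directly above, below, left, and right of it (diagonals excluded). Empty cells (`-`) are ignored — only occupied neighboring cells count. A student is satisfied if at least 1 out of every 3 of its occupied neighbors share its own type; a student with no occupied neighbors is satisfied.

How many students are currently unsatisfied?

2

(0,0)2 2/2 ok
(0,1)2 2/3 ok
(0,2)2 2/3 ok
(0,3)2 1/2 ok
(0,4)1 0/2 unhappy
(0,5)2 0/2 unhappy
(1,0)2 2/3 ok
(1,1)1 1/3 ok
(1,2)1 2/3 ok
(1,5)1 1/2 ok
(2,0)2 1/1 ok
(2,2)1 2/2 ok
(2,5)1 2/2 ok
(3,2)1 2/2 ok
(3,3)1 1/1 ok
(3,5)1 1/1 ok
Unsatisfied: (0,4), (0,5) — 2 in total.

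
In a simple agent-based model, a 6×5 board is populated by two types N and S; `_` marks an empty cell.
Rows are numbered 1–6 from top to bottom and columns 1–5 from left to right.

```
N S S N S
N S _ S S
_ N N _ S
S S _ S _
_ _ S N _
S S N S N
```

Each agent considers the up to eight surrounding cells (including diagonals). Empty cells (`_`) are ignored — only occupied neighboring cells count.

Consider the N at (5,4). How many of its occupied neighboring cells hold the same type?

2

Occupied neighbors of (5,4): (4,4)=S, (5,3)=S, (6,3)=N, (6,4)=S, (6,5)=N.
Same type (N): 2 of 5.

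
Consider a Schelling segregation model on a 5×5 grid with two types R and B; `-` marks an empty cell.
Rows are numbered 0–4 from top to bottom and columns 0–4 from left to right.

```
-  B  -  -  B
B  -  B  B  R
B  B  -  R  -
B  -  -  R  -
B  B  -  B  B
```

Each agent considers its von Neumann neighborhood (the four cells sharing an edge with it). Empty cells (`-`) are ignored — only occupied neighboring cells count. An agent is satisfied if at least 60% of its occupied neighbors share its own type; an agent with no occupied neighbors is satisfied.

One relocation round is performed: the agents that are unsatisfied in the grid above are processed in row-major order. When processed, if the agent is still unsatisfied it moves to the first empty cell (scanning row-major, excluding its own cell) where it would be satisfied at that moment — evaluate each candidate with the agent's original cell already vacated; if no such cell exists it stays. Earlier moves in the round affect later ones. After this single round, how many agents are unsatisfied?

0

Initially unsatisfied (in order): (0,4), (1,3), (1,4), (2,3), (3,3), (4,3).
  (0,4) → (0,0).
  (1,3) → (0,2).
  (1,4): now satisfied by earlier moves; stays.
  (2,3): now satisfied by earlier moves; stays.
  (3,3) → (0,4).
  (4,3): now satisfied by earlier moves; stays.
Resulting grid:
B B B - R
B - B - R
B B - R -
B - - - -
B B - B B
All satisfied now.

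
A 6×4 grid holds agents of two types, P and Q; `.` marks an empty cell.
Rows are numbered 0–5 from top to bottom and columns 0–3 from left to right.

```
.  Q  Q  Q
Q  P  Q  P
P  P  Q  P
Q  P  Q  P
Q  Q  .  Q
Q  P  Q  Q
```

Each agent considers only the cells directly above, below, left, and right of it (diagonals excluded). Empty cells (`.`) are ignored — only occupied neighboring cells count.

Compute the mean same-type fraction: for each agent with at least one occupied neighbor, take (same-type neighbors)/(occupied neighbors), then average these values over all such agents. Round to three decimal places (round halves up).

0.473

Row 0: (0,1)Q 1/2 · (0,2)Q 3/3 · (0,3)Q 1/2
Row 1: (1,0)Q 0/2 · (1,1)P 1/4 · (1,2)Q 2/4 · (1,3)P 1/3
Row 2: (2,0)P 1/3 · (2,1)P 3/4 · (2,2)Q 2/4 · (2,3)P 2/3
Row 3: (3,0)Q 1/3 · (3,1)P 1/4 · (3,2)Q 1/3 · (3,3)P 1/3
Row 4: (4,0)Q 3/3 · (4,1)Q 1/3 · (4,3)Q 1/2
Row 5: (5,0)Q 1/2 · (5,1)P 0/3 · (5,2)Q 1/2 · (5,3)Q 2/2
Sum over 22 agents: 1/2 + 3/3 + 1/2 + 0/2 + 1/4 + 2/4 + 1/3 + 1/3 + 3/4 + 2/4 + 2/3 + 1/3 + 1/4 + 1/3 + 1/3 + 3/3 + 1/3 + 1/2 + 1/2 + 0/3 + 1/2 + 2/2 = 125/12; mean = 125/12 ÷ 22 = 125/264 = 0.473484… → 0.473.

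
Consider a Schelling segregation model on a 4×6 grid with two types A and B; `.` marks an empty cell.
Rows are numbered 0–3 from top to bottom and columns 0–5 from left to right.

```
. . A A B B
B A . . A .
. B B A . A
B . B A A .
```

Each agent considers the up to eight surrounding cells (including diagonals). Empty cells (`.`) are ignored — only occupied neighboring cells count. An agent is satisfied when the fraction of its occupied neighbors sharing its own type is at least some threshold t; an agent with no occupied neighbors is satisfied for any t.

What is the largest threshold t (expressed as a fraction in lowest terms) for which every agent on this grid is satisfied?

(0,2)A 2/2
(0,3)A 2/3
(0,4)B 1/3
(0,5)B 1/2
(1,0)B 1/2
(1,1)A 1/4
(1,4)A 3/5
(2,1)B 4/5
(2,2)B 2/5
(2,3)A 3/5
(2,5)A 2/2
(3,0)B 1/1
(3,2)B 2/4
(3,3)A 2/4
(3,4)A 3/3
The smallest same-type fraction is 1/4 at (1,1), which reduces to 1/4. Any threshold above that leaves this agent unsatisfied.

1/4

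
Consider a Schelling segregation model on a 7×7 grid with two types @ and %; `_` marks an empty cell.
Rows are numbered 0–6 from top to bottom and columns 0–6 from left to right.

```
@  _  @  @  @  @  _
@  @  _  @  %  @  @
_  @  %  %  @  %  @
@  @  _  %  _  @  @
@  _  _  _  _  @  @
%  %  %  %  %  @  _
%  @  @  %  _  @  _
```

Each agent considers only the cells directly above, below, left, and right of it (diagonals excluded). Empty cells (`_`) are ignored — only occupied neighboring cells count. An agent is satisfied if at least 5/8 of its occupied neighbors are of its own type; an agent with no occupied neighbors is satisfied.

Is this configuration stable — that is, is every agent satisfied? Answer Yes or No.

No

Row 0: (0,0)@ 1/1 ✓ · (0,2)@ 1/1 ✓ · (0,3)@ 3/3 ✓ · (0,4)@ 2/3 ✓ · (0,5)@ 2/2 ✓
Row 1: (1,0)@ 2/2 ✓ · (1,1)@ 2/2 ✓ · (1,3)@ 1/3 ✗ · (1,4)% 0/4 ✗ · (1,5)@ 2/4 ✗ · (1,6)@ 2/2 ✓
Row 2: (2,1)@ 2/3 ✓ · (2,2)% 1/2 ✗ · (2,3)% 2/4 ✗ · (2,4)@ 0/3 ✗ · (2,5)% 0/4 ✗ · (2,6)@ 2/3 ✓
Row 3: (3,0)@ 2/2 ✓ · (3,1)@ 2/2 ✓ · (3,3)% 1/1 ✓ · (3,5)@ 2/3 ✓ · (3,6)@ 3/3 ✓
Row 4: (4,0)@ 1/2 ✗ · (4,5)@ 3/3 ✓ · (4,6)@ 2/2 ✓
Row 5: (5,0)% 2/3 ✓ · (5,1)% 2/3 ✓ · (5,2)% 2/3 ✓ · (5,3)% 3/3 ✓ · (5,4)% 1/2 ✗ · (5,5)@ 2/3 ✓
Row 6: (6,0)% 1/2 ✗ · (6,1)@ 1/3 ✗ · (6,2)@ 1/3 ✗ · (6,3)% 1/2 ✗ · (6,5)@ 1/1 ✓
For instance (1,3) has only 1/3 same-type neighbors, below 5/8.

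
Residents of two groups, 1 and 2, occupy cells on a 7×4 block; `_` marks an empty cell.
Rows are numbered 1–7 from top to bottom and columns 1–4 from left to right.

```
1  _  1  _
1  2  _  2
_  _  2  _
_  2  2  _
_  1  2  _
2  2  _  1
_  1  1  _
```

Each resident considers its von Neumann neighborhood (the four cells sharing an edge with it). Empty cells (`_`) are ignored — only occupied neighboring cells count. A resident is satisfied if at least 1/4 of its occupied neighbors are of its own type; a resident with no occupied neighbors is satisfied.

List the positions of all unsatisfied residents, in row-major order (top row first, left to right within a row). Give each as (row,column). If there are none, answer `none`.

(2,2), (5,2)

(1,1)1 1/1 ✓
(1,3)1 0/0 ✓
(2,1)1 1/2 ✓
(2,2)2 0/1 ✗
(2,4)2 0/0 ✓
(3,3)2 1/1 ✓
(4,2)2 1/2 ✓
(4,3)2 3/3 ✓
(5,2)1 0/3 ✗
(5,3)2 1/2 ✓
(6,1)2 1/1 ✓
(6,2)2 1/3 ✓
(6,4)1 0/0 ✓
(7,2)1 1/2 ✓
(7,3)1 1/1 ✓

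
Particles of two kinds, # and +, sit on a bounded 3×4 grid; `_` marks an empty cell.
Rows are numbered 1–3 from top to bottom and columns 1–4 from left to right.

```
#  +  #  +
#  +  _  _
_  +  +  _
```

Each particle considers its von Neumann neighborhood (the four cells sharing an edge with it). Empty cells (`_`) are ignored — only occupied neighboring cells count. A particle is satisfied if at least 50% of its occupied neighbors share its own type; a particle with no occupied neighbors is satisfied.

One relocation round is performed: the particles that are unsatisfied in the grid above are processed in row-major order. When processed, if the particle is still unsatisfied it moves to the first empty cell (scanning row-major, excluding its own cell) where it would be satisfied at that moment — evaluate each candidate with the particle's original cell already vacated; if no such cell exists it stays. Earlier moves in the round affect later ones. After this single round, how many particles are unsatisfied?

0

Initially unsatisfied (in order): (1,2), (1,3), (1,4).
  (1,2) → (2,3).
  (1,3) → (1,2).
  (1,4): now satisfied by earlier moves; stays.
Resulting grid:
# # _ +
# + + _
_ + + _
All satisfied now.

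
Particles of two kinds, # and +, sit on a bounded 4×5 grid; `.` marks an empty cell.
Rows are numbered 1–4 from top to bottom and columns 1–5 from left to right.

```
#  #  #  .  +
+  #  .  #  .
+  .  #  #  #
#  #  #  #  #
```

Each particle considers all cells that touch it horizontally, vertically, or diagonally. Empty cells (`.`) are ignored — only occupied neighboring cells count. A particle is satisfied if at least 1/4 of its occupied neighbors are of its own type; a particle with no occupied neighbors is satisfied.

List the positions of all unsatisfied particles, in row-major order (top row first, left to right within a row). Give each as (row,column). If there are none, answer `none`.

(1,1)# 2/3 ok
(1,2)# 3/4 ok
(1,3)# 3/3 ok
(1,5)+ 0/1 unhappy
(2,1)+ 1/4 ok
(2,2)# 4/6 ok
(2,4)# 4/5 ok
(3,1)+ 1/4 ok
(3,3)# 6/6 ok
(3,4)# 6/6 ok
(3,5)# 4/4 ok
(4,1)# 1/2 ok
(4,2)# 3/4 ok
(4,3)# 4/4 ok
(4,4)# 5/5 ok
(4,5)# 3/3 ok

(1,5)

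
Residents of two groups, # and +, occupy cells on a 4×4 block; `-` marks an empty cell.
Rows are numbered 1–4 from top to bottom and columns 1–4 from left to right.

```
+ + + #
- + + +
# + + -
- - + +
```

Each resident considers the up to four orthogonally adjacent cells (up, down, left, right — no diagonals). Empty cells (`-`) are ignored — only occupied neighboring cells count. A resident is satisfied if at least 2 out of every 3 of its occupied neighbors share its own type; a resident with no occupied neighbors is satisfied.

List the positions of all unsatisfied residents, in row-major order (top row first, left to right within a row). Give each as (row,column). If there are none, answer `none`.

Row 1: (1,1)+ 1/1 satisfied · (1,2)+ 3/3 satisfied · (1,3)+ 2/3 satisfied · (1,4)# 0/2 not
Row 2: (2,2)+ 3/3 satisfied · (2,3)+ 4/4 satisfied · (2,4)+ 1/2 not
Row 3: (3,1)# 0/1 not · (3,2)+ 2/3 satisfied · (3,3)+ 3/3 satisfied
Row 4: (4,3)+ 2/2 satisfied · (4,4)+ 1/1 satisfied

(1,4), (2,4), (3,1)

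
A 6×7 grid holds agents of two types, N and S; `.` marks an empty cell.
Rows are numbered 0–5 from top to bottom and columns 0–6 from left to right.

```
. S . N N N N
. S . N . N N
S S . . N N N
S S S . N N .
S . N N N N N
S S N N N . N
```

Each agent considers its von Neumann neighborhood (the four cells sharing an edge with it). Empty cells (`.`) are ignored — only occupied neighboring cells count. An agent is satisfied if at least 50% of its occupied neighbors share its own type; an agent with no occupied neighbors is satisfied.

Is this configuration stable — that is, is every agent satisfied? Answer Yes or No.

Yes

Row 0: (0,1)S 1/1 ok · (0,3)N 2/2 ok · (0,4)N 2/2 ok · (0,5)N 3/3 ok · (0,6)N 2/2 ok
Row 1: (1,1)S 2/2 ok · (1,3)N 1/1 ok · (1,5)N 3/3 ok · (1,6)N 3/3 ok
Row 2: (2,0)S 2/2 ok · (2,1)S 3/3 ok · (2,4)N 2/2 ok · (2,5)N 4/4 ok · (2,6)N 2/2 ok
Row 3: (3,0)S 3/3 ok · (3,1)S 3/3 ok · (3,2)S 1/2 ok · (3,4)N 3/3 ok · (3,5)N 3/3 ok
Row 4: (4,0)S 2/2 ok · (4,2)N 2/3 ok · (4,3)N 3/3 ok · (4,4)N 4/4 ok · (4,5)N 3/3 ok · (4,6)N 2/2 ok
Row 5: (5,0)S 2/2 ok · (5,1)S 1/2 ok · (5,2)N 2/3 ok · (5,3)N 3/3 ok · (5,4)N 2/2 ok · (5,6)N 1/1 ok
All meet the threshold, so the configuration is stable.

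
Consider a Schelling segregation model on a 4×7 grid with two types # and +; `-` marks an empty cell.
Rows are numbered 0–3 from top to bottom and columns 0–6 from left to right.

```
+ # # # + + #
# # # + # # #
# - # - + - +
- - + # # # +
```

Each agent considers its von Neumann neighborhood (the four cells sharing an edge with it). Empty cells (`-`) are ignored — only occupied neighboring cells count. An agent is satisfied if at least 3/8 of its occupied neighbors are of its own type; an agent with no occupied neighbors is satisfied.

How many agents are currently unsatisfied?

8

(0,0)+ 0/2 not
(0,1)# 2/3 satisfied
(0,2)# 3/3 satisfied
(0,3)# 1/3 not
(0,4)+ 1/3 not
(0,5)+ 1/3 not
(0,6)# 1/2 satisfied
(1,0)# 2/3 satisfied
(1,1)# 3/3 satisfied
(1,2)# 3/4 satisfied
(1,3)+ 0/3 not
(1,4)# 1/4 not
(1,5)# 2/3 satisfied
(1,6)# 2/3 satisfied
(2,0)# 1/1 satisfied
(2,2)# 1/2 satisfied
(2,4)+ 0/2 not
(2,6)+ 1/2 satisfied
(3,2)+ 0/2 not
(3,3)# 1/2 satisfied
(3,4)# 2/3 satisfied
(3,5)# 1/2 satisfied
(3,6)+ 1/2 satisfied
Unsatisfied: (0,0), (0,3), (0,4), (0,5), (1,3), (1,4), (2,4), (3,2) — 8 in total.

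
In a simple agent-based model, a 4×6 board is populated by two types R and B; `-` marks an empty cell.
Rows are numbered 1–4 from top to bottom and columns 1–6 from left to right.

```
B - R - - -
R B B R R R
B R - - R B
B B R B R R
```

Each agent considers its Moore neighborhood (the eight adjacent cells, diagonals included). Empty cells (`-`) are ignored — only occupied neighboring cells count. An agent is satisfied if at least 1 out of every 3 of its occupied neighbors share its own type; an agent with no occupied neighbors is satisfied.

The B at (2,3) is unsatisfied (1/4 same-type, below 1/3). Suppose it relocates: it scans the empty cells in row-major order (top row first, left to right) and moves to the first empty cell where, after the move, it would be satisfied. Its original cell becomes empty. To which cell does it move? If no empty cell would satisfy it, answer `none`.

(1,2)

Vacating (2,3). Empty cells in order:
  (1,2): 2/4 same-type → satisfied — stop here.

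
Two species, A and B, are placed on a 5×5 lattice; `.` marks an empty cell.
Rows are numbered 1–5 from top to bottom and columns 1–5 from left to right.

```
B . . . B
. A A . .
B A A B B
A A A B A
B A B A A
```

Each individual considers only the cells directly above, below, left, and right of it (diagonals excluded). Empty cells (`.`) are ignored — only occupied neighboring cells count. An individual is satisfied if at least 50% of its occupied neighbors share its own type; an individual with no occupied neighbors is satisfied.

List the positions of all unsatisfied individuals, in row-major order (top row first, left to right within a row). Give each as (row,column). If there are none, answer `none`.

Row 1: (1,1)B 0/0 ✓ · (1,5)B 0/0 ✓
Row 2: (2,2)A 2/2 ✓ · (2,3)A 2/2 ✓
Row 3: (3,1)B 0/2 ✗ · (3,2)A 3/4 ✓ · (3,3)A 3/4 ✓ · (3,4)B 2/3 ✓ · (3,5)B 1/2 ✓
Row 4: (4,1)A 1/3 ✗ · (4,2)A 4/4 ✓ · (4,3)A 2/4 ✓ · (4,4)B 1/4 ✗ · (4,5)A 1/3 ✗
Row 5: (5,1)B 0/2 ✗ · (5,2)A 1/3 ✗ · (5,3)B 0/3 ✗ · (5,4)A 1/3 ✗ · (5,5)A 2/2 ✓

(3,1), (4,1), (4,4), (4,5), (5,1), (5,2), (5,3), (5,4)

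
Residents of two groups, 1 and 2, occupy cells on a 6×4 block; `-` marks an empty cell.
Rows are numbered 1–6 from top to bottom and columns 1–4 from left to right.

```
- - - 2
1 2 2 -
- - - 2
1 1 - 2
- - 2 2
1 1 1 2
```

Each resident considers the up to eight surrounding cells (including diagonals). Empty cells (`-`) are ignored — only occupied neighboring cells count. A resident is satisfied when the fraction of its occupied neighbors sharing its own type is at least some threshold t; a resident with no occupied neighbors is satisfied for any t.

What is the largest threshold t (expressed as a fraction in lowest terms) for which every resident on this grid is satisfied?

0/1

(1,4)2 1/1
(2,1)1 0/1
(2,2)2 1/2
(2,3)2 3/3
(3,4)2 2/2
(4,1)1 1/1
(4,2)1 1/2
(4,4)2 3/3
(5,3)2 3/6
(5,4)2 3/4
(6,1)1 1/1
(6,2)1 2/3
(6,3)1 1/4
(6,4)2 2/3
The smallest same-type fraction is 0/1 at (2,1), which reduces to 0/1. Any threshold above that leaves this resident unsatisfied.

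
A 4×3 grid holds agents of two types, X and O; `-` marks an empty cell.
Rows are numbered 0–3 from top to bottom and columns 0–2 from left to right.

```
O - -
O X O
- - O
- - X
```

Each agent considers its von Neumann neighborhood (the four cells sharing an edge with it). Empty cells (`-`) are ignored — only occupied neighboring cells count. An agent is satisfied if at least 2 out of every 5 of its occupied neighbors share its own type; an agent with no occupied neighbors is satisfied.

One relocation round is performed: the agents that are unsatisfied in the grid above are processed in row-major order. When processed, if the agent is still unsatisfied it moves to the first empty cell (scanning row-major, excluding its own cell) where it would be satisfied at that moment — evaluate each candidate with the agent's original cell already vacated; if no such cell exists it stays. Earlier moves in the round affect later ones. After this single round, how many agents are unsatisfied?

Initially unsatisfied (in order): (1,1), (3,2).
  (1,1) → (3,0).
  (3,2) → (2,0).
Resulting grid:
O - -
O - O
X - O
X - -
All satisfied now.

0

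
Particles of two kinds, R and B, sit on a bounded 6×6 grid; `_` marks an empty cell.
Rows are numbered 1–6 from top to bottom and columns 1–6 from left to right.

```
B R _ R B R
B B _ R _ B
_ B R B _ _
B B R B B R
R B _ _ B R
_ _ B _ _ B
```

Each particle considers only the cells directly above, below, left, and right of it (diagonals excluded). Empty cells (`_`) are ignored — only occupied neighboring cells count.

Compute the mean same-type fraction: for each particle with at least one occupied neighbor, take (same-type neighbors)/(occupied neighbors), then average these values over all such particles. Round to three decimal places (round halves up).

(1,1)B 1/2
(1,2)R 0/2
(1,4)R 1/2
(1,5)B 0/2
(1,6)R 0/2
(2,1)B 2/2
(2,2)B 2/3
(2,4)R 1/2
(2,6)B 0/1
(3,2)B 2/3
(3,3)R 1/3
(3,4)B 1/3
(4,1)B 1/2
(4,2)B 3/4
(4,3)R 1/3
(4,4)B 2/3
(4,5)B 2/3
(4,6)R 1/2
(5,1)R 0/2
(5,2)B 1/2
(5,5)B 1/2
(5,6)R 1/3
(6,3)B — no occupied neighbors
(6,6)B 0/1
Sum over 23 particles: 1/2 + 0/2 + 1/2 + 0/2 + 0/2 + 2/2 + 2/3 + 1/2 + 0/1 + 2/3 + 1/3 + 1/3 + 1/2 + 3/4 + 1/3 + 2/3 + 2/3 + 1/2 + 0/2 + 1/2 + 1/2 + 1/3 + 0/1 = 37/4; mean = 37/4 ÷ 23 = 37/92 = 0.402173… → 0.402.

0.402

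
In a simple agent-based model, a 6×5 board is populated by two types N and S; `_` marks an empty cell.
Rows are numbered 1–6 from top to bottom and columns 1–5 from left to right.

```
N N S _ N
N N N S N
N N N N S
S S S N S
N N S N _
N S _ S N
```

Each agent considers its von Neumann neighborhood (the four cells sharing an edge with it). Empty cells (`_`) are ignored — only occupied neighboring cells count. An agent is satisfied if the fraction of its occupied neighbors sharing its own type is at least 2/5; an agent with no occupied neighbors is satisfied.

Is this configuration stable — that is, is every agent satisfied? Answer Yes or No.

No

Row 1: (1,1)N 2/2 ✓ · (1,2)N 2/3 ✓ · (1,3)S 0/2 ✗ · (1,5)N 1/1 ✓
Row 2: (2,1)N 3/3 ✓ · (2,2)N 4/4 ✓ · (2,3)N 2/4 ✓ · (2,4)S 0/3 ✗ · (2,5)N 1/3 ✗
Row 3: (3,1)N 2/3 ✓ · (3,2)N 3/4 ✓ · (3,3)N 3/4 ✓ · (3,4)N 2/4 ✓ · (3,5)S 1/3 ✗
Row 4: (4,1)S 1/3 ✗ · (4,2)S 2/4 ✓ · (4,3)S 2/4 ✓ · (4,4)N 2/4 ✓ · (4,5)S 1/2 ✓
Row 5: (5,1)N 2/3 ✓ · (5,2)N 1/4 ✗ · (5,3)S 1/3 ✗ · (5,4)N 1/3 ✗
Row 6: (6,1)N 1/2 ✓ · (6,2)S 0/2 ✗ · (6,4)S 0/2 ✗ · (6,5)N 0/1 ✗
For instance (1,3) has only 0/2 same-type neighbors, below 2/5.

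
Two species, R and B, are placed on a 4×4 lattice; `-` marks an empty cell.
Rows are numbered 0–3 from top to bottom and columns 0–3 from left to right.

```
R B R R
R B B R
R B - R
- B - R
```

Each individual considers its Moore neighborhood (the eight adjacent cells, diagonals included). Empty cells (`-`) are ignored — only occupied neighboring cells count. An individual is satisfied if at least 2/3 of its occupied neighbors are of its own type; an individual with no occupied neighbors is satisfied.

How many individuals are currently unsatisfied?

9

Row 0: (0,0)R 1/3 unhappy · (0,1)B 2/5 unhappy · (0,2)R 2/5 unhappy · (0,3)R 2/3 ok
Row 1: (1,0)R 2/5 unhappy · (1,1)B 3/7 unhappy · (1,2)B 3/7 unhappy · (1,3)R 3/4 ok
Row 2: (2,0)R 1/4 unhappy · (2,1)B 3/5 unhappy · (2,3)R 2/3 ok
Row 3: (3,1)B 1/2 unhappy · (3,3)R 1/1 ok
Unsatisfied: (0,0), (0,1), (0,2), (1,0), (1,1), (1,2), (2,0), (2,1), (3,1) — 9 in total.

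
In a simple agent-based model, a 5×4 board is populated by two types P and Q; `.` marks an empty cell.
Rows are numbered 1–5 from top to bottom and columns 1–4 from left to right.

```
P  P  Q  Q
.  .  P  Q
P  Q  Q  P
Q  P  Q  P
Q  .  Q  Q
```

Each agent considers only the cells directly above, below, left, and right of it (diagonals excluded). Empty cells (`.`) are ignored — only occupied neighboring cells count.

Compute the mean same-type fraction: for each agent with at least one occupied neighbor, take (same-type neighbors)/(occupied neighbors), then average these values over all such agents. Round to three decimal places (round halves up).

0.471

Row 1: (1,1)P 1/1 · (1,2)P 1/2 · (1,3)Q 1/3 · (1,4)Q 2/2
Row 2: (2,3)P 0/3 · (2,4)Q 1/3
Row 3: (3,1)P 0/2 · (3,2)Q 1/3 · (3,3)Q 2/4 · (3,4)P 1/3
Row 4: (4,1)Q 1/3 · (4,2)P 0/3 · (4,3)Q 2/4 · (4,4)P 1/3
Row 5: (5,1)Q 1/1 · (5,3)Q 2/2 · (5,4)Q 1/2
Sum over 17 agents: 1/1 + 1/2 + 1/3 + 2/2 + 0/3 + 1/3 + 0/2 + 1/3 + 2/4 + 1/3 + 1/3 + 0/3 + 2/4 + 1/3 + 1/1 + 2/2 + 1/2 = 8; mean = 8 ÷ 17 = 8/17 = 0.470588… → 0.471.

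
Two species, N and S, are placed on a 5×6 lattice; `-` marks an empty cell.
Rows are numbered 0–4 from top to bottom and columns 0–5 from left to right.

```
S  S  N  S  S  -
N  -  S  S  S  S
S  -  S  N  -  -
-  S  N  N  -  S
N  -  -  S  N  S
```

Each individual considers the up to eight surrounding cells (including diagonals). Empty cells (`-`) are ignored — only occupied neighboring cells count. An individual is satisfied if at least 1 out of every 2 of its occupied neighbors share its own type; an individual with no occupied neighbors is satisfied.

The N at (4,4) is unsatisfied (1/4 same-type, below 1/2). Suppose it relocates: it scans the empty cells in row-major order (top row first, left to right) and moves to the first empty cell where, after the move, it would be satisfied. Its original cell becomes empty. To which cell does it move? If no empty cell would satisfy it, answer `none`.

Vacating (4,4). Empty cells in order:
  (0,5): 0/3 same-type → still unsatisfied.
  (1,1): 2/7 same-type → still unsatisfied.
  (2,1): 2/6 same-type → still unsatisfied.
  (2,4): 2/6 same-type → still unsatisfied.
  (2,5): 0/3 same-type → still unsatisfied.
  (3,0): 1/3 same-type → still unsatisfied.
  (3,4): 2/5 same-type → still unsatisfied.
  (4,1): 2/3 same-type → satisfied — stop here.

(4,1)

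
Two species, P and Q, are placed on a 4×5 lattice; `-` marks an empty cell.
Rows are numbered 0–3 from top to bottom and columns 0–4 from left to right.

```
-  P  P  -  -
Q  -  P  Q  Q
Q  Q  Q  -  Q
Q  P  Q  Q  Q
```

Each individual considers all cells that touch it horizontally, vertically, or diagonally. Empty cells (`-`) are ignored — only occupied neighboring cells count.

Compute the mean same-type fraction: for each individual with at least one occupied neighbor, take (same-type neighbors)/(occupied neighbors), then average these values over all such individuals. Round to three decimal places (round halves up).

Row 0: (0,1)P 2/3 · (0,2)P 2/3
Row 1: (1,0)Q 2/3 · (1,2)P 2/5 · (1,3)Q 3/5 · (1,4)Q 2/2
Row 2: (2,0)Q 3/4 · (2,1)Q 5/7 · (2,2)Q 4/6 · (2,4)Q 4/4
Row 3: (3,0)Q 2/3 · (3,1)P 0/5 · (3,2)Q 3/4 · (3,3)Q 4/4 · (3,4)Q 2/2
Sum over 15 individuals: 2/3 + 2/3 + 2/3 + 2/5 + 3/5 + 2/2 + 3/4 + 5/7 + 4/6 + 4/4 + 2/3 + 0/5 + 3/4 + 4/4 + 2/2 = 443/42; mean = 443/42 ÷ 15 = 443/630 = 0.703174… → 0.703.

0.703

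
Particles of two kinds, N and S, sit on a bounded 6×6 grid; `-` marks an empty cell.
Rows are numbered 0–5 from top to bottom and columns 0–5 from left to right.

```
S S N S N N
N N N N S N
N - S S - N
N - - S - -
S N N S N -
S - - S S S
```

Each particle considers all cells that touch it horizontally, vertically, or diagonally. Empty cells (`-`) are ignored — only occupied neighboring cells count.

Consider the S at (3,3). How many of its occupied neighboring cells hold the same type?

3

Occupied neighbors of (3,3): (2,2)=S, (2,3)=S, (4,2)=N, (4,3)=S, (4,4)=N.
Same type (S): 3 of 5.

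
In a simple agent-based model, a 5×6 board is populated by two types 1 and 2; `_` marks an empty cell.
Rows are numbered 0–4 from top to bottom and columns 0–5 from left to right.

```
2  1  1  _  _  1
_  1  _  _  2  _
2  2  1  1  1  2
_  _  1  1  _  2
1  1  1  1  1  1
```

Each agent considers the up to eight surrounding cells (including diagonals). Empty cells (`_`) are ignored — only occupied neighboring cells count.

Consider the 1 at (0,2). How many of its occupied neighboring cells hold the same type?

Occupied neighbors of (0,2): (0,1)=1, (1,1)=1.
Same type (1): 2 of 2.

2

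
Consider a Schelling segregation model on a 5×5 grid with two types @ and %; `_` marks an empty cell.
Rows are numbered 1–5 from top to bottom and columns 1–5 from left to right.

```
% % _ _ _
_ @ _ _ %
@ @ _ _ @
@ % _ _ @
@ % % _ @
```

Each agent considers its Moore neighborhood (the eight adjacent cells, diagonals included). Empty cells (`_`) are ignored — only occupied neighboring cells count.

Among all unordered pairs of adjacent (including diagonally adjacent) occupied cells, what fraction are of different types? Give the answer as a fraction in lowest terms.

Scan each occupied cell's neighbors to the right and below (and the two forward diagonals) so each pair is counted once.
From row 1: 2 unlike of 3 pairs (running 2/3).
From row 2: 1 unlike of 3 pairs (running 3/6).
From row 3: 2 unlike of 6 pairs (running 5/12).
From row 4: 3 unlike of 7 pairs (running 8/19).
From row 5: 1 unlike of 2 pairs (running 9/21).
Total adjacent occupied pairs: 21; unlike-type pairs: 9.
9/21 reduces to 3/7.

3/7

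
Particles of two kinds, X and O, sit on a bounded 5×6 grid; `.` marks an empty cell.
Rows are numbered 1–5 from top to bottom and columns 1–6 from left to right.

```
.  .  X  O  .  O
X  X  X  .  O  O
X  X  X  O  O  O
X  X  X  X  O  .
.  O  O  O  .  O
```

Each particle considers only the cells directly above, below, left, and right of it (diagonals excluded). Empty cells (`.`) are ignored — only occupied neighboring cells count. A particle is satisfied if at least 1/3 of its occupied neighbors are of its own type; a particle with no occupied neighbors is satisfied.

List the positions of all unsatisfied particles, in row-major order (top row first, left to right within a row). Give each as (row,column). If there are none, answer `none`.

(1,3)X 1/2 ✓
(1,4)O 0/1 ✗
(1,6)O 1/1 ✓
(2,1)X 2/2 ✓
(2,2)X 3/3 ✓
(2,3)X 3/3 ✓
(2,5)O 2/2 ✓
(2,6)O 3/3 ✓
(3,1)X 3/3 ✓
(3,2)X 4/4 ✓
(3,3)X 3/4 ✓
(3,4)O 1/3 ✓
(3,5)O 4/4 ✓
(3,6)O 2/2 ✓
(4,1)X 2/2 ✓
(4,2)X 3/4 ✓
(4,3)X 3/4 ✓
(4,4)X 1/4 ✗
(4,5)O 1/2 ✓
(5,2)O 1/2 ✓
(5,3)O 2/3 ✓
(5,4)O 1/2 ✓
(5,6)O 0/0 ✓

(1,4), (4,4)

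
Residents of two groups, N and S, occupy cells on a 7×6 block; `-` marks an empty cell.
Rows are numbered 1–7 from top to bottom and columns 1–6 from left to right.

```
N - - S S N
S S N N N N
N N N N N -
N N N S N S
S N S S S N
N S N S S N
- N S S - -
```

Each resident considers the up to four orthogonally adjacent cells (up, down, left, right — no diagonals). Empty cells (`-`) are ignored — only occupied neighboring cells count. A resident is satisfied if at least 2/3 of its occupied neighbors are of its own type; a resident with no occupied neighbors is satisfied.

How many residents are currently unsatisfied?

21

(1,1)N 0/1 unhappy
(1,4)S 1/2 unhappy
(1,5)S 1/3 unhappy
(1,6)N 1/2 unhappy
(2,1)S 1/3 unhappy
(2,2)S 1/3 unhappy
(2,3)N 2/3 ok
(2,4)N 3/4 ok
(2,5)N 3/4 ok
(2,6)N 2/2 ok
(3,1)N 2/3 ok
(3,2)N 3/4 ok
(3,3)N 4/4 ok
(3,4)N 3/4 ok
(3,5)N 3/3 ok
(4,1)N 2/3 ok
(4,2)N 4/4 ok
(4,3)N 2/4 unhappy
(4,4)S 1/4 unhappy
(4,5)N 1/4 unhappy
(4,6)S 0/2 unhappy
(5,1)S 0/3 unhappy
(5,2)N 1/4 unhappy
(5,3)S 1/4 unhappy
(5,4)S 4/4 ok
(5,5)S 2/4 unhappy
(5,6)N 1/3 unhappy
(6,1)N 0/2 unhappy
(6,2)S 0/4 unhappy
(6,3)N 0/4 unhappy
(6,4)S 3/4 ok
(6,5)S 2/3 ok
(6,6)N 1/2 unhappy
(7,2)N 0/2 unhappy
(7,3)S 1/3 unhappy
(7,4)S 2/2 ok
Unsatisfied: (1,1), (1,4), (1,5), (1,6), (2,1), (2,2), (4,3), (4,4), (4,5), (4,6), (5,1), (5,2), (5,3), (5,5), (5,6), (6,1), (6,2), (6,3), (6,6), (7,2), (7,3) — 21 in total.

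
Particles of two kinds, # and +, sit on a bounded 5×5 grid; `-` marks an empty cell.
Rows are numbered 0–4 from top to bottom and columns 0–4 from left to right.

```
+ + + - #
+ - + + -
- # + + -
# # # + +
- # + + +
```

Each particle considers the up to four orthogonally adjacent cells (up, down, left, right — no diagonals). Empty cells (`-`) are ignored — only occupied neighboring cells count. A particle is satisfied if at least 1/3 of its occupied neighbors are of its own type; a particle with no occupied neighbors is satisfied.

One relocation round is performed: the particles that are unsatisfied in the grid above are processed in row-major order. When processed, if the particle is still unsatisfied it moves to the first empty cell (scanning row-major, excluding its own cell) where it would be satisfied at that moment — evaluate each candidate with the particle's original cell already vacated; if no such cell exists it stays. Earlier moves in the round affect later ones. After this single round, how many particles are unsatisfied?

Initially unsatisfied (in order): (3,2).
  (3,2) → (0,3).
Resulting grid:
+ + + # #
+ - + + -
- # + + -
# # - + +
- # + + +
All satisfied now.

0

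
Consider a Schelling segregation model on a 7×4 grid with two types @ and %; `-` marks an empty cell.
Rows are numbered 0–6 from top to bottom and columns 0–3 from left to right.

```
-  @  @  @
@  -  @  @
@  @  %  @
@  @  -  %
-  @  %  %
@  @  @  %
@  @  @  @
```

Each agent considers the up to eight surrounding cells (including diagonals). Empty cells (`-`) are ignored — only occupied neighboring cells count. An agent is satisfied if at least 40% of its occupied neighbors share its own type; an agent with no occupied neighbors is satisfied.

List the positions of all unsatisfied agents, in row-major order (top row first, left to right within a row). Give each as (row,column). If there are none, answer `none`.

(2,2)

Row 0: (0,1)@ 3/3 ok · (0,2)@ 4/4 ok · (0,3)@ 3/3 ok
Row 1: (1,0)@ 3/3 ok · (1,2)@ 6/7 ok · (1,3)@ 4/5 ok
Row 2: (2,0)@ 4/4 ok · (2,1)@ 5/6 ok · (2,2)% 1/6 unhappy · (2,3)@ 2/4 ok
Row 3: (3,0)@ 4/4 ok · (3,1)@ 4/6 ok · (3,3)% 3/4 ok
Row 4: (4,1)@ 5/6 ok · (4,2)% 3/7 ok · (4,3)% 3/4 ok
Row 5: (5,0)@ 4/4 ok · (5,1)@ 6/7 ok · (5,2)@ 5/8 ok · (5,3)% 2/5 ok
Row 6: (6,0)@ 3/3 ok · (6,1)@ 5/5 ok · (6,2)@ 4/5 ok · (6,3)@ 2/3 ok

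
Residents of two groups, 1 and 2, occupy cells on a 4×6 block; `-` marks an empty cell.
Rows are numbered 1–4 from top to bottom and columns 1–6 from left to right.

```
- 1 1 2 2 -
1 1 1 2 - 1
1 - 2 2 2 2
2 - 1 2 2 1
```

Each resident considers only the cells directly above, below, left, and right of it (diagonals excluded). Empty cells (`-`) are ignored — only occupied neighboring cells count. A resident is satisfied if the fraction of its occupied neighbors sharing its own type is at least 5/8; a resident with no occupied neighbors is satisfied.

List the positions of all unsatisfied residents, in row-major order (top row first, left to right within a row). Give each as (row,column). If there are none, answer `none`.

(2,3), (2,6), (3,1), (3,3), (3,6), (4,1), (4,3), (4,6)

Row 1: (1,2)1 2/2 satisfied · (1,3)1 2/3 satisfied · (1,4)2 2/3 satisfied · (1,5)2 1/1 satisfied
Row 2: (2,1)1 2/2 satisfied · (2,2)1 3/3 satisfied · (2,3)1 2/4 not · (2,4)2 2/3 satisfied · (2,6)1 0/1 not
Row 3: (3,1)1 1/2 not · (3,3)2 1/3 not · (3,4)2 4/4 satisfied · (3,5)2 3/3 satisfied · (3,6)2 1/3 not
Row 4: (4,1)2 0/1 not · (4,3)1 0/2 not · (4,4)2 2/3 satisfied · (4,5)2 2/3 satisfied · (4,6)1 0/2 not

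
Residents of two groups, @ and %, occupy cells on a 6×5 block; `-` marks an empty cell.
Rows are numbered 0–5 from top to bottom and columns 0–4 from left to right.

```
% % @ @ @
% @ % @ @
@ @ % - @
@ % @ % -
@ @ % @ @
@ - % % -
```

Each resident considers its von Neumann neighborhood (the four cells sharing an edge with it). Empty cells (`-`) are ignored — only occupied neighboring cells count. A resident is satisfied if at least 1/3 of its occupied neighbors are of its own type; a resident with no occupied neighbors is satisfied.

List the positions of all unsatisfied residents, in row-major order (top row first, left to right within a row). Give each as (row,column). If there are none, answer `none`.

Row 0: (0,0)% 2/2 satisfied · (0,1)% 1/3 satisfied · (0,2)@ 1/3 satisfied · (0,3)@ 3/3 satisfied · (0,4)@ 2/2 satisfied
Row 1: (1,0)% 1/3 satisfied · (1,1)@ 1/4 not · (1,2)% 1/4 not · (1,3)@ 2/3 satisfied · (1,4)@ 3/3 satisfied
Row 2: (2,0)@ 2/3 satisfied · (2,1)@ 2/4 satisfied · (2,2)% 1/3 satisfied · (2,4)@ 1/1 satisfied
Row 3: (3,0)@ 2/3 satisfied · (3,1)% 0/4 not · (3,2)@ 0/4 not · (3,3)% 0/2 not
Row 4: (4,0)@ 3/3 satisfied · (4,1)@ 1/3 satisfied · (4,2)% 1/4 not · (4,3)@ 1/4 not · (4,4)@ 1/1 satisfied
Row 5: (5,0)@ 1/1 satisfied · (5,2)% 2/2 satisfied · (5,3)% 1/2 satisfied

(1,1), (1,2), (3,1), (3,2), (3,3), (4,2), (4,3)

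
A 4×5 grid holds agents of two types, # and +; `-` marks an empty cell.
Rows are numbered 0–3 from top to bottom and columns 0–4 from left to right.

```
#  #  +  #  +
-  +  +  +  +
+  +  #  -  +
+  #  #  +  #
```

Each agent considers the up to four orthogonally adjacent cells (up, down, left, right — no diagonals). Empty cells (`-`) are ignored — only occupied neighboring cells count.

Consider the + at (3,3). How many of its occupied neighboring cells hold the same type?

Occupied neighbors of (3,3): (3,2)=#, (3,4)=#.
Same type (+): 0 of 2.

0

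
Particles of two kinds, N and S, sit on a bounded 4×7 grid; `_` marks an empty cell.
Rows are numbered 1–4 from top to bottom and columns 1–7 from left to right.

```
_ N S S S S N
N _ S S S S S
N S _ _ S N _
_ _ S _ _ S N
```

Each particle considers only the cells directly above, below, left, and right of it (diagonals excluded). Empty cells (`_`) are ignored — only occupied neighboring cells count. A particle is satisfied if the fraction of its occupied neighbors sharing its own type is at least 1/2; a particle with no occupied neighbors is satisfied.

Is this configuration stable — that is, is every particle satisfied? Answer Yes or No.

(1,2)N 0/1 ✗
(1,3)S 2/3 ✓
(1,4)S 3/3 ✓
(1,5)S 3/3 ✓
(1,6)S 2/3 ✓
(1,7)N 0/2 ✗
(2,1)N 1/1 ✓
(2,3)S 2/2 ✓
(2,4)S 3/3 ✓
(2,5)S 4/4 ✓
(2,6)S 3/4 ✓
(2,7)S 1/2 ✓
(3,1)N 1/2 ✓
(3,2)S 0/1 ✗
(3,5)S 1/2 ✓
(3,6)N 0/3 ✗
(4,3)S 0/0 ✓
(4,6)S 0/2 ✗
(4,7)N 0/1 ✗
For instance (1,2) has only 0/1 same-type neighbors, below 1/2.

No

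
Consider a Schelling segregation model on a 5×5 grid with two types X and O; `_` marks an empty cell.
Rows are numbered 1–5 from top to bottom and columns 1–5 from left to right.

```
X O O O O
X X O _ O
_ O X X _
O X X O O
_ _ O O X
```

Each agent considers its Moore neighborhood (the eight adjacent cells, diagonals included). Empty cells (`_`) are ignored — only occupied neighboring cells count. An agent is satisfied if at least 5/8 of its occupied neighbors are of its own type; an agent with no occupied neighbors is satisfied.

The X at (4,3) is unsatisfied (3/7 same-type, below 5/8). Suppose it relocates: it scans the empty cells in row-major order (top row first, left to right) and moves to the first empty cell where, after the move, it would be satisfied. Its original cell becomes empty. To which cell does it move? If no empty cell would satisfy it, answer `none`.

none

Vacating (4,3). Empty cells in order:
  (2,4): 2/7 same-type → still unsatisfied.
  (3,1): 3/5 same-type → still unsatisfied.
  (3,5): 1/4 same-type → still unsatisfied.
  (5,1): 1/2 same-type → still unsatisfied.
  (5,2): 1/3 same-type → still unsatisfied.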